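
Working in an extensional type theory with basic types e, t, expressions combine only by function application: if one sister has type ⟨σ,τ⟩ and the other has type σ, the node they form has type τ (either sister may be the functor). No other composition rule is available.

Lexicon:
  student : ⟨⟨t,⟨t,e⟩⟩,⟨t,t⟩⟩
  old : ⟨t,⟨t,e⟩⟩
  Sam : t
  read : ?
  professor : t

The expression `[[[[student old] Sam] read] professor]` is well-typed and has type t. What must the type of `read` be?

⟨t,⟨t,t⟩⟩

For [[[[student old] Sam] read] professor] to have type t with professor of type t, [[[student old] Sam] read] must be the function: [[[student old] Sam] read] : ⟨t,t⟩.
For [[[student old] Sam] read] to have type ⟨t,t⟩ with [[student old] Sam] of type t, read must be the function: read : ⟨t,⟨t,t⟩⟩.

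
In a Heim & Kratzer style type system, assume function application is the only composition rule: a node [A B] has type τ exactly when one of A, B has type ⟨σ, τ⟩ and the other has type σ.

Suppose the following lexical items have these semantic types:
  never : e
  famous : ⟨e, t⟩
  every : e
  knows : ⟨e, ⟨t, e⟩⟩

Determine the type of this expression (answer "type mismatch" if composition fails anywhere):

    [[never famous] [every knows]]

At [never famous], famous : ⟨e, t⟩ takes never : e, giving t.
At [every knows], knows : ⟨e, ⟨t, e⟩⟩ takes every : e, giving ⟨t, e⟩.
At [[never famous] [every knows]], [every knows] : ⟨t, e⟩ takes [never famous] : t, giving e.

e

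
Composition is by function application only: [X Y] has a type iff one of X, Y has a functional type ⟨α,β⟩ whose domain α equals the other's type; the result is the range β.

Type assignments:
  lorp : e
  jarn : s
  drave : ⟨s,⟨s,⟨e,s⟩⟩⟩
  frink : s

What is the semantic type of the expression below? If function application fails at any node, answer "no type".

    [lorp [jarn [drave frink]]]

s

[drave frink]: drave is ⟨s,⟨s,⟨e,s⟩⟩⟩, frink is s; result ⟨s,⟨e,s⟩⟩.
[jarn [drave frink]]: [drave frink] is ⟨s,⟨e,s⟩⟩, jarn is s; result ⟨e,s⟩.
[lorp [jarn [drave frink]]]: [jarn [drave frink]] is ⟨e,s⟩, lorp is e; result s.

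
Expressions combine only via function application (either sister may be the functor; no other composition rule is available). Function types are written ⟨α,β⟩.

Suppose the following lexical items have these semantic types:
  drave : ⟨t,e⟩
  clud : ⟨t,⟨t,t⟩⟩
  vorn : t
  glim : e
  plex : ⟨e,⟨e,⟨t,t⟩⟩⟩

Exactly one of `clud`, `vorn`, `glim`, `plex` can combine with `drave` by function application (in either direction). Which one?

vorn

clud : ⟨t,⟨t,t⟩⟩ — no; drave wants t, and clud wants t.
vorn — combines: drave : ⟨t,e⟩ takes vorn : t as argument, giving e.
glim : e — no; drave wants t, and glim wants nothing (atomic).
plex : ⟨e,⟨e,⟨t,t⟩⟩⟩ — no; drave wants t, and plex wants e.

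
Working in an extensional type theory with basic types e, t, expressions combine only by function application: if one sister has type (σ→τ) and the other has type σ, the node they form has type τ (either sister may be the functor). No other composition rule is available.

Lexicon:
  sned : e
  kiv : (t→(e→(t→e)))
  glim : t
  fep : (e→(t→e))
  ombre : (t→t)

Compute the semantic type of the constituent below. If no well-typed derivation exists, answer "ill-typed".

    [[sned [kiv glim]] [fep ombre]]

ill-typed

[kiv glim]: kiv is (t→(e→(t→e))), glim is t; result (e→(t→e)).
[sned [kiv glim]]: [kiv glim] is (e→(t→e)), sned is e; result (t→e).
[fep ombre]: (e→(t→e)) and (t→t) cannot combine by function application — type clash.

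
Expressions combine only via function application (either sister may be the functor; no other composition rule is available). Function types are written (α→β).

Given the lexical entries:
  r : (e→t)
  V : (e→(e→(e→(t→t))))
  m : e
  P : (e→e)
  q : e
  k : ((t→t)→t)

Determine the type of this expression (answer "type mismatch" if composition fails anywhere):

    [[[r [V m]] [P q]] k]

[V m]: functor V : (e→(e→(e→(t→t)))), argument m : e; result (e→(e→(t→t))).
At [r [V m]]: neither (e→t) nor (e→(e→(t→t))) can take the other as argument; the node is ill-typed.

type mismatch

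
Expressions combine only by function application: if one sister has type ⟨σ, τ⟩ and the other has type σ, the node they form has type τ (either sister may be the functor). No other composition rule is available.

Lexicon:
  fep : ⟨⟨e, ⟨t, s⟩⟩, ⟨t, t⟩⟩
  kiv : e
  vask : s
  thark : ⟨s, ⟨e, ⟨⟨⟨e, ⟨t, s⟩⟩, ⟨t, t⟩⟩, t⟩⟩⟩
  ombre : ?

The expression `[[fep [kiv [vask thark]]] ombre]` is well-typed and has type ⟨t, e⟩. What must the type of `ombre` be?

[[fep [kiv [vask thark]]] ombre] must have type ⟨t, e⟩. The sister [fep [kiv [vask thark]]] has type t; that is not a function onto ⟨t, e⟩, so ombre must be the functor, of type ⟨t, ⟨t, e⟩⟩.

⟨t, ⟨t, e⟩⟩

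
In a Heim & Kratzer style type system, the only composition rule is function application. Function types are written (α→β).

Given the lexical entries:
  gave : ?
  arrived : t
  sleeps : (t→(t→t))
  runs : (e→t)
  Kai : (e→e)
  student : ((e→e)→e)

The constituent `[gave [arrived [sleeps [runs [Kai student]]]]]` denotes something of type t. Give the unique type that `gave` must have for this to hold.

[gave [arrived [sleeps [runs [Kai student]]]]] is required to be t. [arrived [sleeps [runs [Kai student]]]] : t cannot yield t as functor, so gave : (t→t).

(t→t)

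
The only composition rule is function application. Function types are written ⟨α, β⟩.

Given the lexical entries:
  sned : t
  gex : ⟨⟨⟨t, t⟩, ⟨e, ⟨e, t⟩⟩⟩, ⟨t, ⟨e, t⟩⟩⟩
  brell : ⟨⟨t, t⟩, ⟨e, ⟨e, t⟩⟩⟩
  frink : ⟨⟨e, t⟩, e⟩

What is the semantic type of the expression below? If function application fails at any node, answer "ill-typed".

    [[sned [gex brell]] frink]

e

At [gex brell], gex : ⟨⟨⟨t, t⟩, ⟨e, ⟨e, t⟩⟩⟩, ⟨t, ⟨e, t⟩⟩⟩ takes brell : ⟨⟨t, t⟩, ⟨e, ⟨e, t⟩⟩⟩, giving ⟨t, ⟨e, t⟩⟩.
At [sned [gex brell]], [gex brell] : ⟨t, ⟨e, t⟩⟩ takes sned : t, giving ⟨e, t⟩.
At [[sned [gex brell]] frink], frink : ⟨⟨e, t⟩, e⟩ takes [sned [gex brell]] : ⟨e, t⟩, giving e.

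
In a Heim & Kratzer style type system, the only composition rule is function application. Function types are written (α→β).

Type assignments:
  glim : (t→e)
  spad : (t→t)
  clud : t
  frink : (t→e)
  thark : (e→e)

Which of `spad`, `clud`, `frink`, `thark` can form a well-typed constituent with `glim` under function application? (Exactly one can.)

spad : (t→t) — no; glim wants t, and spad wants t.
clud — combines: glim : (t→e) takes clud : t as argument, giving e.
frink : (t→e) — no; glim wants t, and frink wants t.
thark : (e→e) — no; glim wants t, and thark wants e.

clud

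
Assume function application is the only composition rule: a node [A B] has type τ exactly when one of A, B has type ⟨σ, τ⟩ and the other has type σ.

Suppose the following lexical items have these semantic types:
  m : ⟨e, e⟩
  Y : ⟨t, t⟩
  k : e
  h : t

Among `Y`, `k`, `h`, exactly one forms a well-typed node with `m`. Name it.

Y : ⟨t, t⟩ — no; m wants e, and Y wants t.
k — combines: m : ⟨e, e⟩ takes k : e as argument, giving e.
h : t — no; m wants e, and h wants nothing (atomic).

k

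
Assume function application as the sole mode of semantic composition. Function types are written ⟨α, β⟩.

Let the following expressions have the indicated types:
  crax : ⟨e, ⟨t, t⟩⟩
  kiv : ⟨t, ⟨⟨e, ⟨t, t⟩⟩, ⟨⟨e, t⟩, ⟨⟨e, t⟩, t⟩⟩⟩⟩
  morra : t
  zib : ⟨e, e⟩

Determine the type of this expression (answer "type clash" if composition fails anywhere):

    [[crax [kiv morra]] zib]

[kiv morra]: functor kiv : ⟨t, ⟨⟨e, ⟨t, t⟩⟩, ⟨⟨e, t⟩, ⟨⟨e, t⟩, t⟩⟩⟩⟩, argument morra : t; result ⟨⟨e, ⟨t, t⟩⟩, ⟨⟨e, t⟩, ⟨⟨e, t⟩, t⟩⟩⟩.
[crax [kiv morra]]: functor [kiv morra] : ⟨⟨e, ⟨t, t⟩⟩, ⟨⟨e, t⟩, ⟨⟨e, t⟩, t⟩⟩⟩, argument crax : ⟨e, ⟨t, t⟩⟩; result ⟨⟨e, t⟩, ⟨⟨e, t⟩, t⟩⟩.
[[crax [kiv morra]] zib]: ⟨⟨e, t⟩, ⟨⟨e, t⟩, t⟩⟩ and ⟨e, e⟩ cannot combine by function application — type clash.

type clash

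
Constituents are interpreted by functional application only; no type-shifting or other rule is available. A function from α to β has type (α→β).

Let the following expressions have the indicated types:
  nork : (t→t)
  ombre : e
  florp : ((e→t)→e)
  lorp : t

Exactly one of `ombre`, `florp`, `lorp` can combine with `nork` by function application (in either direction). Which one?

lorp

ombre : e — neither side's domain matches the other.
florp : ((e→t)→e) — neither side's domain matches the other.
lorp — combines: nork : (t→t) takes lorp : t as argument, giving t.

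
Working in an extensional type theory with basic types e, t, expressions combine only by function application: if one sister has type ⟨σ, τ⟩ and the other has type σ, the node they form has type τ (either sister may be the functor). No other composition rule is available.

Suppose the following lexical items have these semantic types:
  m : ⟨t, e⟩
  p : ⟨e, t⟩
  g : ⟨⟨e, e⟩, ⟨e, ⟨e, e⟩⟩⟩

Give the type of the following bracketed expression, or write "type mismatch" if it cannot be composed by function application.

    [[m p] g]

[m p]: ⟨t, e⟩ with ⟨e, t⟩ — neither is a function whose domain matches the other; composition fails here.

type mismatch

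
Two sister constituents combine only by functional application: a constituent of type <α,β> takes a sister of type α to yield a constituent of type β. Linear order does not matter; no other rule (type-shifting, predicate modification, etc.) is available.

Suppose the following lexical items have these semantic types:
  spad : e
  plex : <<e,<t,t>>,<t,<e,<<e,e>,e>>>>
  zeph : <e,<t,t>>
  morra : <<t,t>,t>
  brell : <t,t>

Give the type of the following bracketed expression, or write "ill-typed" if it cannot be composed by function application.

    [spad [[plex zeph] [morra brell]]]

<<e,e>,e>

[plex zeph] — plex of type <<e,<t,t>>,<t,<e,<<e,e>,e>>>> combines with zeph of type <e,<t,t>>: type <t,<e,<<e,e>,e>>>.
[morra brell] — morra of type <<t,t>,t> combines with brell of type <t,t>: type t.
[[plex zeph] [morra brell]] — [plex zeph] of type <t,<e,<<e,e>,e>>> combines with [morra brell] of type t: type <e,<<e,e>,e>>.
[spad [[plex zeph] [morra brell]]] — [[plex zeph] [morra brell]] of type <e,<<e,e>,e>> combines with spad of type e: type <<e,e>,e>.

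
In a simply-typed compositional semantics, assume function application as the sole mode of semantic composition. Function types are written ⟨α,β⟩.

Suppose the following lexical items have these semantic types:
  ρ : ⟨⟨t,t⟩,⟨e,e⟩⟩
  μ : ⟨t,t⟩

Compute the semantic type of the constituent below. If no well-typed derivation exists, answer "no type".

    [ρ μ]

[ρ μ]: ⟨⟨t,t⟩,⟨e,e⟩⟩ applied to ⟨t,t⟩ yields ⟨e,e⟩.

⟨e,e⟩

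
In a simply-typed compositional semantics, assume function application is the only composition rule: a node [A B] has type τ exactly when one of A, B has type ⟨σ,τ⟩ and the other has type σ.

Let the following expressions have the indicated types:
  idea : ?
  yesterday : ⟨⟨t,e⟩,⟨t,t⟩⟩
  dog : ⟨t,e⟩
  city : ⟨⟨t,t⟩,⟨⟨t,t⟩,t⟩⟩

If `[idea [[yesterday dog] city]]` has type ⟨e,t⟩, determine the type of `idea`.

[idea [[yesterday dog] city]] must have type ⟨e,t⟩. The sister [[yesterday dog] city] has type ⟨⟨t,t⟩,t⟩; that is not a function onto ⟨e,t⟩, so idea must be the functor, of type ⟨⟨⟨t,t⟩,t⟩,⟨e,t⟩⟩.

⟨⟨⟨t,t⟩,t⟩,⟨e,t⟩⟩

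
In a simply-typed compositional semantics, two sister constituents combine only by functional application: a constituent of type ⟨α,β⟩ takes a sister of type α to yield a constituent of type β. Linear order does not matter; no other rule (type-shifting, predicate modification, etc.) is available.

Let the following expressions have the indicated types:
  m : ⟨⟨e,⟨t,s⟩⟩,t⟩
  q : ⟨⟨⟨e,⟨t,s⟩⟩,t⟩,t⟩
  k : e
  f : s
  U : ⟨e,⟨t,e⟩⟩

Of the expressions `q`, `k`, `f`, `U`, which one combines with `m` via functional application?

q

q — combines: q : ⟨⟨⟨e,⟨t,s⟩⟩,t⟩,t⟩ takes m : ⟨⟨e,⟨t,s⟩⟩,t⟩ as argument, giving t.
k : e — does not combine with m.
f : s — does not combine with m.
U : ⟨e,⟨t,e⟩⟩ — does not combine with m.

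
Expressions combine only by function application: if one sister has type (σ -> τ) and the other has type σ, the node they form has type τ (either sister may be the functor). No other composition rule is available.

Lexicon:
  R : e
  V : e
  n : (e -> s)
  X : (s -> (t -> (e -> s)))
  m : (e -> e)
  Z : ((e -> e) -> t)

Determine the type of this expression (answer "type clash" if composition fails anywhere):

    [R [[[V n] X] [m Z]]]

s

[V n]: n is (e -> s), V is e; result s.
[[V n] X]: X is (s -> (t -> (e -> s))), [V n] is s; result (t -> (e -> s)).
[m Z]: Z is ((e -> e) -> t), m is (e -> e); result t.
[[[V n] X] [m Z]]: [[V n] X] is (t -> (e -> s)), [m Z] is t; result (e -> s).
[R [[[V n] X] [m Z]]]: [[[V n] X] [m Z]] is (e -> s), R is e; result s.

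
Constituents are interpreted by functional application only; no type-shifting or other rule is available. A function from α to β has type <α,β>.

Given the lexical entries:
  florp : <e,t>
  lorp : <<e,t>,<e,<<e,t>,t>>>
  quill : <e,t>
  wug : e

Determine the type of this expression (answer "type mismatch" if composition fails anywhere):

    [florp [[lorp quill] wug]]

[lorp quill]: functor lorp : <<e,t>,<e,<<e,t>,t>>>, argument quill : <e,t>; result <e,<<e,t>,t>>.
[[lorp quill] wug]: functor [lorp quill] : <e,<<e,t>,t>>, argument wug : e; result <<e,t>,t>.
[florp [[lorp quill] wug]]: functor [[lorp quill] wug] : <<e,t>,t>, argument florp : <e,t>; result t.

t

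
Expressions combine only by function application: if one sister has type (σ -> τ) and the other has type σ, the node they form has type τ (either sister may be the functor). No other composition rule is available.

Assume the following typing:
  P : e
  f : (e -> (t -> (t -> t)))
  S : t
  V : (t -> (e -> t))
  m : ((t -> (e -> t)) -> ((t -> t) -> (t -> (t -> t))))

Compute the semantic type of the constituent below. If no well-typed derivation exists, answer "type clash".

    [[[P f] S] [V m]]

[P f]: f is (e -> (t -> (t -> t))), P is e; result (t -> (t -> t)).
[[P f] S]: [P f] is (t -> (t -> t)), S is t; result (t -> t).
[V m]: m is ((t -> (e -> t)) -> ((t -> t) -> (t -> (t -> t)))), V is (t -> (e -> t)); result ((t -> t) -> (t -> (t -> t))).
[[[P f] S] [V m]]: [V m] is ((t -> t) -> (t -> (t -> t))), [[P f] S] is (t -> t); result (t -> (t -> t)).

(t -> (t -> t))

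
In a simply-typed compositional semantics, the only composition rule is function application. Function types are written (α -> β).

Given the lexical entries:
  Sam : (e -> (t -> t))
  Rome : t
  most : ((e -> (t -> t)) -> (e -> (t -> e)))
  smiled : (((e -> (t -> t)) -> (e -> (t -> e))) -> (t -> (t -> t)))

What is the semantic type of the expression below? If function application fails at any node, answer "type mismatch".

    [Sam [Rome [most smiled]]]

type mismatch

[most smiled]: (((e -> (t -> t)) -> (e -> (t -> e))) -> (t -> (t -> t))) applied to ((e -> (t -> t)) -> (e -> (t -> e))) yields (t -> (t -> t)).
[Rome [most smiled]]: (t -> (t -> t)) applied to t yields (t -> t).
At [Sam [Rome [most smiled]]]: neither (e -> (t -> t)) nor (t -> t) can take the other as argument; the node is ill-typed.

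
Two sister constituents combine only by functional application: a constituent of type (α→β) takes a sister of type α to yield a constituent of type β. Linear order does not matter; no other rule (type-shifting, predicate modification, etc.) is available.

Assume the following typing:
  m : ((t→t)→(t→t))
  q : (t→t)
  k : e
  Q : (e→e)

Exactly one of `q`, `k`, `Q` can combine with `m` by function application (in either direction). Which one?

q — combines: m : ((t→t)→(t→t)) takes q : (t→t) as argument, giving (t→t).
k : e — neither side's domain matches the other.
Q : (e→e) — neither side's domain matches the other.

q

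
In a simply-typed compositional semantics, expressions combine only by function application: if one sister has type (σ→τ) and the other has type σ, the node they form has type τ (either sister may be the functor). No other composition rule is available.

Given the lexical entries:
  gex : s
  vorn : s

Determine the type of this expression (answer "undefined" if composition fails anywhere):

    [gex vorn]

undefined

At [gex vorn]: neither s nor s can take the other as argument; the node is ill-typed.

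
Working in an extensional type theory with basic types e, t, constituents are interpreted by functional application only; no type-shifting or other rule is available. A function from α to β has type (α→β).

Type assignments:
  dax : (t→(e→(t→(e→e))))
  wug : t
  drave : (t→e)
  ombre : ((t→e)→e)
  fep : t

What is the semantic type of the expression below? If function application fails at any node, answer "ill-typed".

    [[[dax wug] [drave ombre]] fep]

[dax wug]: dax is (t→(e→(t→(e→e)))), wug is t; result (e→(t→(e→e))).
[drave ombre]: ombre is ((t→e)→e), drave is (t→e); result e.
[[dax wug] [drave ombre]]: [dax wug] is (e→(t→(e→e))), [drave ombre] is e; result (t→(e→e)).
[[[dax wug] [drave ombre]] fep]: [[dax wug] [drave ombre]] is (t→(e→e)), fep is t; result (e→e).

(e→e)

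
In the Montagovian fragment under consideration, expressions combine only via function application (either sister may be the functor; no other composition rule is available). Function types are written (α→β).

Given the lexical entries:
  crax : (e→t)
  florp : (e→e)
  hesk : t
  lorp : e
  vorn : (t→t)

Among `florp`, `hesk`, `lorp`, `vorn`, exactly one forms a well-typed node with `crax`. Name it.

lorp

florp : (e→e) — crax needs e; florp needs e; neither fits.
hesk : t — crax needs e; hesk needs nothing (atomic); neither fits.
lorp — combines: crax : (e→t) takes lorp : e as argument, giving t.
vorn : (t→t) — crax needs e; vorn needs t; neither fits.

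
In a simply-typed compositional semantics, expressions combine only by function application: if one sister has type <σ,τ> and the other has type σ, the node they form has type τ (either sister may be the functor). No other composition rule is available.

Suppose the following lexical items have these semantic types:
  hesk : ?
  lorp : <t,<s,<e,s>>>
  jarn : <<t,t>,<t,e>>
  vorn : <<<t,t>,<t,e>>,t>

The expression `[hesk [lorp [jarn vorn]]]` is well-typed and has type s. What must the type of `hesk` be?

<<s,<e,s>>,s>

At [hesk [lorp [jarn vorn]]] (required: s): [lorp [jarn vorn]] is <s,<e,s>>, which is not a function with range s; hence hesk is the functor — type <<s,<e,s>>,s>.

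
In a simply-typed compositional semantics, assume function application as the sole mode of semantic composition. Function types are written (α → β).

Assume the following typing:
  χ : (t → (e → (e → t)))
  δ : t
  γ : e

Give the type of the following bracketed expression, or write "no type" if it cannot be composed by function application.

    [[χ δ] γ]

(e → t)

[χ δ]: functor χ : (t → (e → (e → t))), argument δ : t; result (e → (e → t)).
[[χ δ] γ]: functor [χ δ] : (e → (e → t)), argument γ : e; result (e → t).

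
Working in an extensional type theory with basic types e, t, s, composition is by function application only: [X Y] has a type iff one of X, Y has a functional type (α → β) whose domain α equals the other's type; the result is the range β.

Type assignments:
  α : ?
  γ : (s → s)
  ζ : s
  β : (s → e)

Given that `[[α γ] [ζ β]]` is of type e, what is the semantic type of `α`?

[[α γ] [ζ β]] must have type e. The sister [ζ β] has type e; that is not a function onto e, so [α γ] must be the functor, of type (e → e).
[α γ] must have type (e → e). The sister γ has type (s → s); that is not a function onto (e → e), so α must be the functor, of type ((s → s) → (e → e)).

((s → s) → (e → e))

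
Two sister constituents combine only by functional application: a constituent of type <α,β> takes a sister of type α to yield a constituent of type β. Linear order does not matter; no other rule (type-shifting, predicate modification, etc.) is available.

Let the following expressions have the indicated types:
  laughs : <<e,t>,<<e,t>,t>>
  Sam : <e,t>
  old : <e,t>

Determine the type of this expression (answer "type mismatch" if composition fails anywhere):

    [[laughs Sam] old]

t

At [laughs Sam], laughs : <<e,t>,<<e,t>,t>> takes Sam : <e,t>, giving <<e,t>,t>.
At [[laughs Sam] old], [laughs Sam] : <<e,t>,t> takes old : <e,t>, giving t.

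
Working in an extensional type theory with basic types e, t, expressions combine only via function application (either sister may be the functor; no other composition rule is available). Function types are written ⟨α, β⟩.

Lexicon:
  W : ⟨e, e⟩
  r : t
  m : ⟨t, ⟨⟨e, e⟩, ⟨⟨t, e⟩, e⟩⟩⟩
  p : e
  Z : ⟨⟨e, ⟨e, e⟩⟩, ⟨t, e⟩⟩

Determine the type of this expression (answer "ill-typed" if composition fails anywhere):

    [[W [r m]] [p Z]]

[r m]: ⟨t, ⟨⟨e, e⟩, ⟨⟨t, e⟩, e⟩⟩⟩ applied to t yields ⟨⟨e, e⟩, ⟨⟨t, e⟩, e⟩⟩.
[W [r m]]: ⟨⟨e, e⟩, ⟨⟨t, e⟩, e⟩⟩ applied to ⟨e, e⟩ yields ⟨⟨t, e⟩, e⟩.
[p Z]: e with ⟨⟨e, ⟨e, e⟩⟩, ⟨t, e⟩⟩ — neither is a function whose domain matches the other; composition fails here.

ill-typed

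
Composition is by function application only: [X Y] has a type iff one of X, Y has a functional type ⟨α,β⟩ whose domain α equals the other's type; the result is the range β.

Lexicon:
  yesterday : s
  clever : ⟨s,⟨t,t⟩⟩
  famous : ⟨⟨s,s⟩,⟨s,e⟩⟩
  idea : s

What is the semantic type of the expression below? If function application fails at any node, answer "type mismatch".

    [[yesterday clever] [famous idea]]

At [yesterday clever], clever : ⟨s,⟨t,t⟩⟩ takes yesterday : s, giving ⟨t,t⟩.
[famous idea]: ⟨⟨s,s⟩,⟨s,e⟩⟩ and s cannot combine by function application — type clash.

type mismatch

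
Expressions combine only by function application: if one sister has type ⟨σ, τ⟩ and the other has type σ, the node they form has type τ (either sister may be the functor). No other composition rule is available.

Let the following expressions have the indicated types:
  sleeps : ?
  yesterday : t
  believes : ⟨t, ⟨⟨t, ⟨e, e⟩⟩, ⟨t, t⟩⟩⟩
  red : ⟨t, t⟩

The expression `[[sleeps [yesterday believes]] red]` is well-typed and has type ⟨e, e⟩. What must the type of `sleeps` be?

At [[sleeps [yesterday believes]] red] (required: ⟨e, e⟩): red is ⟨t, t⟩, which is not a function with range ⟨e, e⟩; hence [sleeps [yesterday believes]] is the functor — type ⟨⟨t, t⟩, ⟨e, e⟩⟩.
At [sleeps [yesterday believes]] (required: ⟨⟨t, t⟩, ⟨e, e⟩⟩): [yesterday believes] is ⟨⟨t, ⟨e, e⟩⟩, ⟨t, t⟩⟩, which is not a function with range ⟨⟨t, t⟩, ⟨e, e⟩⟩; hence sleeps is the functor — type ⟨⟨⟨t, ⟨e, e⟩⟩, ⟨t, t⟩⟩, ⟨⟨t, t⟩, ⟨e, e⟩⟩⟩.

⟨⟨⟨t, ⟨e, e⟩⟩, ⟨t, t⟩⟩, ⟨⟨t, t⟩, ⟨e, e⟩⟩⟩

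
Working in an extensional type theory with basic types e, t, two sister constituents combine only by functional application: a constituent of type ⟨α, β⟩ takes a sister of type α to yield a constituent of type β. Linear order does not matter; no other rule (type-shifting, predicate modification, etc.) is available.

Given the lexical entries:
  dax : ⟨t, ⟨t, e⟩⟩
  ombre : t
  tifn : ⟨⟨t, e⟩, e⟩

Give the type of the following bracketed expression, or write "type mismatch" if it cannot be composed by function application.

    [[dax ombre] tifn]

e

[dax ombre]: functor dax : ⟨t, ⟨t, e⟩⟩, argument ombre : t; result ⟨t, e⟩.
[[dax ombre] tifn]: functor tifn : ⟨⟨t, e⟩, e⟩, argument [dax ombre] : ⟨t, e⟩; result e.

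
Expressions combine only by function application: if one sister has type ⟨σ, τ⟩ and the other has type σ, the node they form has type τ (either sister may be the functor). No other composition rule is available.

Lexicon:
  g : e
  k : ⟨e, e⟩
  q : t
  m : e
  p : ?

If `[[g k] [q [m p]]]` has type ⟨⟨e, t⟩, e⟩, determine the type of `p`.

⟨e, ⟨t, ⟨e, ⟨⟨e, t⟩, e⟩⟩⟩⟩

[[g k] [q [m p]]] must have type ⟨⟨e, t⟩, e⟩. The sister [g k] has type e; that is not a function onto ⟨⟨e, t⟩, e⟩, so [q [m p]] must be the functor, of type ⟨e, ⟨⟨e, t⟩, e⟩⟩.
[q [m p]] must have type ⟨e, ⟨⟨e, t⟩, e⟩⟩. The sister q has type t; that is not a function onto ⟨e, ⟨⟨e, t⟩, e⟩⟩, so [m p] must be the functor, of type ⟨t, ⟨e, ⟨⟨e, t⟩, e⟩⟩⟩.
[m p] must have type ⟨t, ⟨e, ⟨⟨e, t⟩, e⟩⟩⟩. The sister m has type e; that is not a function onto ⟨t, ⟨e, ⟨⟨e, t⟩, e⟩⟩⟩, so p must be the functor, of type ⟨e, ⟨t, ⟨e, ⟨⟨e, t⟩, e⟩⟩⟩⟩.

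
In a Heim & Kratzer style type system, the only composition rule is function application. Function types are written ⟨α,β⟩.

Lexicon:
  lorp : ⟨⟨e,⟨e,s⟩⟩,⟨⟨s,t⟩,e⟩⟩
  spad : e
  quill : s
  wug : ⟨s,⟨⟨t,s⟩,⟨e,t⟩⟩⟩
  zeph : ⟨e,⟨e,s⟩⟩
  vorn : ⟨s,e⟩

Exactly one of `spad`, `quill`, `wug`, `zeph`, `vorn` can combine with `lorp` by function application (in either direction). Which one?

spad : e — does not combine with lorp.
quill : s — does not combine with lorp.
wug : ⟨s,⟨⟨t,s⟩,⟨e,t⟩⟩⟩ — does not combine with lorp.
zeph — combines: lorp : ⟨⟨e,⟨e,s⟩⟩,⟨⟨s,t⟩,e⟩⟩ takes zeph : ⟨e,⟨e,s⟩⟩ as argument, giving ⟨⟨s,t⟩,e⟩.
vorn : ⟨s,e⟩ — does not combine with lorp.

zeph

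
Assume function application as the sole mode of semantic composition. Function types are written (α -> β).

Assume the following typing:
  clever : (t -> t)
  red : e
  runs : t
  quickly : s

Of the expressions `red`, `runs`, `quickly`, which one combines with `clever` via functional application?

red : e — clever needs t; red needs nothing (atomic); neither fits.
runs — combines: clever : (t -> t) takes runs : t as argument, giving t.
quickly : s — clever needs t; quickly needs nothing (atomic); neither fits.

runs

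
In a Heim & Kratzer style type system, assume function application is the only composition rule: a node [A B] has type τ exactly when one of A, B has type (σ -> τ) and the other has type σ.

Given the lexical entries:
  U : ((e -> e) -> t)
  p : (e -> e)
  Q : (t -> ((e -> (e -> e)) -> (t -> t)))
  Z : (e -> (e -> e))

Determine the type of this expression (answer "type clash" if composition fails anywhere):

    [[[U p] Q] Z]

(t -> t)

At [U p], U : ((e -> e) -> t) takes p : (e -> e), giving t.
At [[U p] Q], Q : (t -> ((e -> (e -> e)) -> (t -> t))) takes [U p] : t, giving ((e -> (e -> e)) -> (t -> t)).
At [[[U p] Q] Z], [[U p] Q] : ((e -> (e -> e)) -> (t -> t)) takes Z : (e -> (e -> e)), giving (t -> t).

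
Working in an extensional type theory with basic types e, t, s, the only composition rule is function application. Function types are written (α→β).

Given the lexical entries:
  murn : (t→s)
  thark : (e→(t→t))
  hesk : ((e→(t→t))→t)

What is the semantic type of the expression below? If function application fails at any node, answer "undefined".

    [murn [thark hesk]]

At [thark hesk], hesk : ((e→(t→t))→t) takes thark : (e→(t→t)), giving t.
At [murn [thark hesk]], murn : (t→s) takes [thark hesk] : t, giving s.

s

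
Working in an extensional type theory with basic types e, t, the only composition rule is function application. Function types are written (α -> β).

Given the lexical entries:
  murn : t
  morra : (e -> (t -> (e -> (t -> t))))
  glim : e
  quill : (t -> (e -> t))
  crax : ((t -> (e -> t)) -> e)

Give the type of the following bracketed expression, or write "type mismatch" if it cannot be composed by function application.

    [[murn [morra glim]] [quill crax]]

[morra glim]: (e -> (t -> (e -> (t -> t)))) applied to e yields (t -> (e -> (t -> t))).
[murn [morra glim]]: (t -> (e -> (t -> t))) applied to t yields (e -> (t -> t)).
[quill crax]: ((t -> (e -> t)) -> e) applied to (t -> (e -> t)) yields e.
[[murn [morra glim]] [quill crax]]: (e -> (t -> t)) applied to e yields (t -> t).

(t -> t)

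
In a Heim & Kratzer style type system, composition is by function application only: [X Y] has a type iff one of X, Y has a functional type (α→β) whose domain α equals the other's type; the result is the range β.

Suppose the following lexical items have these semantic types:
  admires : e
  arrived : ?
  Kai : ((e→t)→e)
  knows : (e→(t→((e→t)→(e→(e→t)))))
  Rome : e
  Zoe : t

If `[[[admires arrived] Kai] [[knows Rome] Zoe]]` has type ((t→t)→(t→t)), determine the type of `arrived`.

For [[[admires arrived] Kai] [[knows Rome] Zoe]] to have type ((t→t)→(t→t)) with [[knows Rome] Zoe] of type ((e→t)→(e→(e→t))), [[admires arrived] Kai] must be the function: [[admires arrived] Kai] : (((e→t)→(e→(e→t)))→((t→t)→(t→t))).
For [[admires arrived] Kai] to have type (((e→t)→(e→(e→t)))→((t→t)→(t→t))) with Kai of type ((e→t)→e), [admires arrived] must be the function: [admires arrived] : (((e→t)→e)→(((e→t)→(e→(e→t)))→((t→t)→(t→t)))).
For [admires arrived] to have type (((e→t)→e)→(((e→t)→(e→(e→t)))→((t→t)→(t→t)))) with admires of type e, arrived must be the function: arrived : (e→(((e→t)→e)→(((e→t)→(e→(e→t)))→((t→t)→(t→t))))).

(e→(((e→t)→e)→(((e→t)→(e→(e→t)))→((t→t)→(t→t)))))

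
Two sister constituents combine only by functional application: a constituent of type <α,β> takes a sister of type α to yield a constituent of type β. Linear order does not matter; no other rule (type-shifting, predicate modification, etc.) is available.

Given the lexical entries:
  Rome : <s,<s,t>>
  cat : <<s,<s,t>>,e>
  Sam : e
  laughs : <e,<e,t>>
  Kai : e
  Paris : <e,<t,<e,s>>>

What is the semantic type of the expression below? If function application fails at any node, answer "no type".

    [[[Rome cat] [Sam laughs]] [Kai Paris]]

<e,s>

[Rome cat]: cat is <<s,<s,t>>,e>, Rome is <s,<s,t>>; result e.
[Sam laughs]: laughs is <e,<e,t>>, Sam is e; result <e,t>.
[[Rome cat] [Sam laughs]]: [Sam laughs] is <e,t>, [Rome cat] is e; result t.
[Kai Paris]: Paris is <e,<t,<e,s>>>, Kai is e; result <t,<e,s>>.
[[[Rome cat] [Sam laughs]] [Kai Paris]]: [Kai Paris] is <t,<e,s>>, [[Rome cat] [Sam laughs]] is t; result <e,s>.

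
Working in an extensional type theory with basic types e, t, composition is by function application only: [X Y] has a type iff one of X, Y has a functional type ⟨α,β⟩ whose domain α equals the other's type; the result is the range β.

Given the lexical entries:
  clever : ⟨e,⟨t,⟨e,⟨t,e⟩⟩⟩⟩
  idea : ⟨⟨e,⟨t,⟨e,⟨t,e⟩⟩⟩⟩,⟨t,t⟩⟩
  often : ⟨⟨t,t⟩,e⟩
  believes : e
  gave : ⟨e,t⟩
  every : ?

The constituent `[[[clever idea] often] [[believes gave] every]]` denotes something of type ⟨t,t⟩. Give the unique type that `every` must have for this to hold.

At [[[clever idea] often] [[believes gave] every]] (required: ⟨t,t⟩): [[clever idea] often] is e, which is not a function with range ⟨t,t⟩; hence [[believes gave] every] is the functor — type ⟨e,⟨t,t⟩⟩.
At [[believes gave] every] (required: ⟨e,⟨t,t⟩⟩): [believes gave] is t, which is not a function with range ⟨e,⟨t,t⟩⟩; hence every is the functor — type ⟨t,⟨e,⟨t,t⟩⟩⟩.

⟨t,⟨e,⟨t,t⟩⟩⟩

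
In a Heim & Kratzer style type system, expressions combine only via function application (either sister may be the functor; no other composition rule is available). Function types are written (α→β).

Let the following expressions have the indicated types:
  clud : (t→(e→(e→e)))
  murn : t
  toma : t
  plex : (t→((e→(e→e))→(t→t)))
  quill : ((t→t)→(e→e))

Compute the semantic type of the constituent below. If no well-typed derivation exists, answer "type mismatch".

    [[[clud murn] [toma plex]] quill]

[clud murn]: functor clud : (t→(e→(e→e))), argument murn : t; result (e→(e→e)).
[toma plex]: functor plex : (t→((e→(e→e))→(t→t))), argument toma : t; result ((e→(e→e))→(t→t)).
[[clud murn] [toma plex]]: functor [toma plex] : ((e→(e→e))→(t→t)), argument [clud murn] : (e→(e→e)); result (t→t).
[[[clud murn] [toma plex]] quill]: functor quill : ((t→t)→(e→e)), argument [[clud murn] [toma plex]] : (t→t); result (e→e).

(e→e)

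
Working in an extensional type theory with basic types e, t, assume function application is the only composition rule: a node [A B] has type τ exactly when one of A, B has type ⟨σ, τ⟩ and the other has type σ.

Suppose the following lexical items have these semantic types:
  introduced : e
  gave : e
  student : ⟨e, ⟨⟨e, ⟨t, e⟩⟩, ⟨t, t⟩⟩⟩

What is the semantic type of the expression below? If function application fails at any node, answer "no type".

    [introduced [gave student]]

no type

[gave student] — student of type ⟨e, ⟨⟨e, ⟨t, e⟩⟩, ⟨t, t⟩⟩⟩ combines with gave of type e: type ⟨⟨e, ⟨t, e⟩⟩, ⟨t, t⟩⟩.
[introduced [gave student]]: e and ⟨⟨e, ⟨t, e⟩⟩, ⟨t, t⟩⟩ cannot combine by function application — type clash.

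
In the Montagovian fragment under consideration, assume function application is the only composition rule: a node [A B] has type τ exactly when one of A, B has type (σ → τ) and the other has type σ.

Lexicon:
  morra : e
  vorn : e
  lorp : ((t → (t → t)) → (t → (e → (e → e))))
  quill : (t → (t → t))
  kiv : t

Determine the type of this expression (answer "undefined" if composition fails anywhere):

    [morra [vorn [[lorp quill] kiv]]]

e

[lorp quill] — lorp of type ((t → (t → t)) → (t → (e → (e → e)))) combines with quill of type (t → (t → t)): type (t → (e → (e → e))).
[[lorp quill] kiv] — [lorp quill] of type (t → (e → (e → e))) combines with kiv of type t: type (e → (e → e)).
[vorn [[lorp quill] kiv]] — [[lorp quill] kiv] of type (e → (e → e)) combines with vorn of type e: type (e → e).
[morra [vorn [[lorp quill] kiv]]] — [vorn [[lorp quill] kiv]] of type (e → e) combines with morra of type e: type e.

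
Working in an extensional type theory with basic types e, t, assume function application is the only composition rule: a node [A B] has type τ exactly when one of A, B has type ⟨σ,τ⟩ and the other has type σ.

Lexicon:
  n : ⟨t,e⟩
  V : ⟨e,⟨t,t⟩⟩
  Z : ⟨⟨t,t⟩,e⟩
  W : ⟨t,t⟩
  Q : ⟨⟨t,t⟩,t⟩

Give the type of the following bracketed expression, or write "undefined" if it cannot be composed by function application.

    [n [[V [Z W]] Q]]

[Z W] — Z of type ⟨⟨t,t⟩,e⟩ combines with W of type ⟨t,t⟩: type e.
[V [Z W]] — V of type ⟨e,⟨t,t⟩⟩ combines with [Z W] of type e: type ⟨t,t⟩.
[[V [Z W]] Q] — Q of type ⟨⟨t,t⟩,t⟩ combines with [V [Z W]] of type ⟨t,t⟩: type t.
[n [[V [Z W]] Q]] — n of type ⟨t,e⟩ combines with [[V [Z W]] Q] of type t: type e.

e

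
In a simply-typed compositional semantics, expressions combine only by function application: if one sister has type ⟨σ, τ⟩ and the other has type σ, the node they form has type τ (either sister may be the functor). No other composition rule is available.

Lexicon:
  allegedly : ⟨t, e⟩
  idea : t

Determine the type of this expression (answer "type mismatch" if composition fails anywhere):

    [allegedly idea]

e

[allegedly idea]: allegedly is ⟨t, e⟩, idea is t; result e.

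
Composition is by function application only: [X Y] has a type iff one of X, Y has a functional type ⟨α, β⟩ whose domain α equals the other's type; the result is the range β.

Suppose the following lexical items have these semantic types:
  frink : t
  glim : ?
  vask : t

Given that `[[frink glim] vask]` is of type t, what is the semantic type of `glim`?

⟨t, ⟨t, t⟩⟩

For [[frink glim] vask] to have type t with vask of type t, [frink glim] must be the function: [frink glim] : ⟨t, t⟩.
For [frink glim] to have type ⟨t, t⟩ with frink of type t, glim must be the function: glim : ⟨t, ⟨t, t⟩⟩.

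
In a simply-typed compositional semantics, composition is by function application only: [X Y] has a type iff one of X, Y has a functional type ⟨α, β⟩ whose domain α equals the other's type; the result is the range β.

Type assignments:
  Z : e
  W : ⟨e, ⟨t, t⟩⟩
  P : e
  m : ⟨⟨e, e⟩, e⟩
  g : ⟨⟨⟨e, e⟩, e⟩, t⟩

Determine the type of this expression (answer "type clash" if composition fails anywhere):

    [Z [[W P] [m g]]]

type clash

At [W P], W : ⟨e, ⟨t, t⟩⟩ takes P : e, giving ⟨t, t⟩.
At [m g], g : ⟨⟨⟨e, e⟩, e⟩, t⟩ takes m : ⟨⟨e, e⟩, e⟩, giving t.
At [[W P] [m g]], [W P] : ⟨t, t⟩ takes [m g] : t, giving t.
[Z [[W P] [m g]]]: e and t cannot combine by function application — type clash.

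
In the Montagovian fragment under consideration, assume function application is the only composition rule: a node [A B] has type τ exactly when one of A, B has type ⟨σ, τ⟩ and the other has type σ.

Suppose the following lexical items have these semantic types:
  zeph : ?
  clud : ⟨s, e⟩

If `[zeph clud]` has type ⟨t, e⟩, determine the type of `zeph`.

[zeph clud] is required to be ⟨t, e⟩. clud : ⟨s, e⟩ cannot yield ⟨t, e⟩ as functor, so zeph : ⟨⟨s, e⟩, ⟨t, e⟩⟩.

⟨⟨s, e⟩, ⟨t, e⟩⟩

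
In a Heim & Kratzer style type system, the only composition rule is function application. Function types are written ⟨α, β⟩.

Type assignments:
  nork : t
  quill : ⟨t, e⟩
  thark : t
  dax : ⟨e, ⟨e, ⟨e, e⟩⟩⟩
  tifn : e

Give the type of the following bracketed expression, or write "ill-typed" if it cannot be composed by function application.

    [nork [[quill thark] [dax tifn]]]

[quill thark]: ⟨t, e⟩ applied to t yields e.
[dax tifn]: ⟨e, ⟨e, ⟨e, e⟩⟩⟩ applied to e yields ⟨e, ⟨e, e⟩⟩.
[[quill thark] [dax tifn]]: ⟨e, ⟨e, e⟩⟩ applied to e yields ⟨e, e⟩.
[nork [[quill thark] [dax tifn]]]: t with ⟨e, e⟩ — neither is a function whose domain matches the other; composition fails here.

ill-typed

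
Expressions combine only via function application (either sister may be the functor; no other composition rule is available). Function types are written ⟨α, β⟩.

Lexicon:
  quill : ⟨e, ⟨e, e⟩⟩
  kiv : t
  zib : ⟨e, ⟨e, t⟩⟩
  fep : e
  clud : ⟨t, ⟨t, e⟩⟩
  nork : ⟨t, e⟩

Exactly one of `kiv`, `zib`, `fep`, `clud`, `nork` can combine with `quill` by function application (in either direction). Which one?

kiv : t — does not combine with quill.
zib : ⟨e, ⟨e, t⟩⟩ — does not combine with quill.
fep — combines: quill : ⟨e, ⟨e, e⟩⟩ takes fep : e as argument, giving ⟨e, e⟩.
clud : ⟨t, ⟨t, e⟩⟩ — does not combine with quill.
nork : ⟨t, e⟩ — does not combine with quill.

fep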